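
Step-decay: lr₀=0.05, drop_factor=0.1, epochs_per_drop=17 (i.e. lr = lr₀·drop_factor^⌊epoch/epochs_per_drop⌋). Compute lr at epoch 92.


n_drops = ⌊92/17⌋ = 5
lr = 0.05·0.1^5 = 0.05·0.00001 = 0.0000005

0.0000005


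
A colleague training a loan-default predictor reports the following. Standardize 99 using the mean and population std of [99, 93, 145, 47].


μ = 96, σ = 34.7131
z = (99 - 96)/34.7131 = 0.0864

0.0864


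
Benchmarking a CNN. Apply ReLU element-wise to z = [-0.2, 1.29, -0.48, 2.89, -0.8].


ReLU(-0.2) = max(0, -0.2) = 0.0
ReLU(1.29) = max(0, 1.29) = 1.29
ReLU(-0.48) = max(0, -0.48) = 0.0
ReLU(2.89) = max(0, 2.89) = 2.89
ReLU(-0.8) = max(0, -0.8) = 0.0
result = [0.0, 1.29, 0.0, 2.89, 0.0]

[0.0, 1.29, 0.0, 2.89, 0.0]


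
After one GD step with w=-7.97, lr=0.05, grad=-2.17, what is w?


w_new = w - α·∇
= -7.97 - 0.05·-2.17
= -7.97 + 0.1085
= -7.8615

-7.8615


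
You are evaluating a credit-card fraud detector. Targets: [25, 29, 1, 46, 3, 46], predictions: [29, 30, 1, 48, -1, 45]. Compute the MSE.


Squared errors: (25-29)²=16, (29-30)²=1, (1-1)²=0, (46-48)²=4, (3+ 1)²=16, (46-45)²=1
Sum = 38
MSE = 38/6 = 19/3

19/3


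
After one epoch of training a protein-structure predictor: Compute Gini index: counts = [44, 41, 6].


Probabilities: [44/91, 41/91, 6/91] ≈ [0.4835, 0.4505, 0.0659]
Σpᵢ² = (1936 + 1681 + 36)/91² = 3653/8281
Gini = 1 - Σpᵢ² = 1 - 3653/8281 = 0.5589

0.5589


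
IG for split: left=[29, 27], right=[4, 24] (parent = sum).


Parent = [33, 51], H_parent = 0.9666
H_left = 0.9991 (n=56), H_right = 0.5917 (n=28)
H_children = (56/84)·0.9991 + (28/84)·0.5917 = 0.8633
IG = 0.9666 - 0.8633 = 0.1033

0.1033


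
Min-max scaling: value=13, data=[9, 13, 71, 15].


min=9, max=71
(13-9)/(71-9) = 4/62 = 0.0645

0.0645


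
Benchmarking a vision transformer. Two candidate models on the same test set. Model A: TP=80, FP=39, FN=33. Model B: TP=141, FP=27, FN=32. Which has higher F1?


Model A: P=80/119=0.6723, R=80/113=0.708, F1=2PR/(P+R)=2TP/(2TP+FP+FN)=160/232=0.6897
Model B: P=141/168=0.8393, R=141/173=0.815, F1=2PR/(P+R)=2TP/(2TP+FP+FN)=282/341=0.827
0.6897 < 0.827 → Model B

Model B


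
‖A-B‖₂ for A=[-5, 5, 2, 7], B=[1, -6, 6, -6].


d = √((-5-1)² + (5+ 6)² + (2-6)² + (7+ 6)²)
  = √(36 + 121 + 16 + 169)
  = √342 = 18.4932

18.4932


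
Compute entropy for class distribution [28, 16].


Probabilities: [28/44, 16/44] ≈ [0.6364, 0.3636]
H = -((28/44)·log₂(28/44) + (16/44)·log₂(16/44))
  = 0.9457 bits

0.9457 bits


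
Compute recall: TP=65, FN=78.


Recall = TP/(TP+FN)
= 65/(65+78)
= 65/143 = 45.45%

45.45%


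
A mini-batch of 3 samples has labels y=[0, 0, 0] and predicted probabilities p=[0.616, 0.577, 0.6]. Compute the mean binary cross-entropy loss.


L[0] = -ln(1-0.616) = -ln(0.384) = 0.9571
L[1] = -ln(1-0.577) = -ln(0.423) = 0.8604
L[2] = -ln(1-0.6) = -ln(0.4) = 0.9163
mean = (0.9571 + 0.8604 + 0.9163)/3 = 0.9113

0.9113


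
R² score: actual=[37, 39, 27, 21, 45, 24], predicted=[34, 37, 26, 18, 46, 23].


ȳ = 32.1667
SS_res = Σ(y-ŷ)² = 25
SS_tot = Σ(y-ȳ)² = 452.83
R² = 1 - SS_res/SS_tot = 1 - 0.0552 = 0.9448

0.9448


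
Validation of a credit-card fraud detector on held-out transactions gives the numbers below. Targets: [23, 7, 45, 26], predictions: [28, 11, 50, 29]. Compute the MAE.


Absolute errors: |23-28|=5, |7-11|=4, |45-50|=5, |26-29|=3
Sum = 17
MAE = 17/4 = 17/4

17/4


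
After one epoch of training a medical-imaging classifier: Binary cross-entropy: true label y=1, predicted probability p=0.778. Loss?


BCE = -[y·ln(p) + (1-y)·ln(1-p)]
= -1·ln(0.778) - 0
= -ln(0.778) = 0.251

0.251


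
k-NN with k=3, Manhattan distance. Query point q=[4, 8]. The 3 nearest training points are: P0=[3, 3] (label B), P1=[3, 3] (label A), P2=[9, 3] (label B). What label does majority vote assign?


d(q,P0) = 6  (label B)
d(q,P1) = 6  (label A)
d(q,P2) = 10  (label B)
Votes: A=1, B=2
Majority → B

B


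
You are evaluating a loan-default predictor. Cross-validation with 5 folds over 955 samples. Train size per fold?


Fold size = 955/5 = 191
Training per fold = 955 - 191 = 764

764


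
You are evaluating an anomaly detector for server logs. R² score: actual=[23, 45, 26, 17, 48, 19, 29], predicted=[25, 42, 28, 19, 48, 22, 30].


ȳ = 29.5714
SS_res = Σ(y-ŷ)² = 31
SS_tot = Σ(y-ȳ)² = 903.71
R² = 1 - SS_res/SS_tot = 1 - 0.0343 = 0.9657

0.9657


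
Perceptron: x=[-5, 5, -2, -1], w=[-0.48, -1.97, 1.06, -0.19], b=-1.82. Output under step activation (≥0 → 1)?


z = (-5)·(-0.48) + (5)·(-1.97) + (-2)·(1.06) + (-1)·(-0.19) - 1.82
  = -11.2
step(z) = 0 (z<0)

0


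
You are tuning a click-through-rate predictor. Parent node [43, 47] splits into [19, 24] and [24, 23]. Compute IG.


Parent = [43, 47], H_parent = 0.9986
H_left = 0.9902 (n=43), H_right = 0.9997 (n=47)
H_children = (43/90)·0.9902 + (47/90)·0.9997 = 0.9952
IG = 0.9986 - 0.9952 = 0.0034

0.0034


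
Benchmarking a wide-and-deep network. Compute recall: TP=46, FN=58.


Recall = TP/(TP+FN)
= 46/(46+58)
= 46/104 = 44.23%

44.23%


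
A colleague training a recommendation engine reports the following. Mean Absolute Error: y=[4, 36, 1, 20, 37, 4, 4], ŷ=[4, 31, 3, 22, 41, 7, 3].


Absolute errors: |4-4|=0, |36-31|=5, |1-3|=2, |20-22|=2, |37-41|=4, |4-7|=3, |4-3|=1
Sum = 17
MAE = 17/7 = 17/7

17/7


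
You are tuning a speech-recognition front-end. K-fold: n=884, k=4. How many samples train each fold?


Fold size = 884/4 = 221
Training per fold = 884 - 221 = 663

663


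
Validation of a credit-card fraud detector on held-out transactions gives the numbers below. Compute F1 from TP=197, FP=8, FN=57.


Precision = 197/205 = 0.961
Recall = 197/254 = 0.7756
F1 = 2·P·R/(P+R) = 2·TP/(2·TP+FP+FN) = 394/(394+8+57) = 394/459 = 0.8584

0.8584


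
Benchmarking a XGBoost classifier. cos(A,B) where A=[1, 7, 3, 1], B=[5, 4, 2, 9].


A·B = 1·5 + 7·4 + 3·2 + 1·9 = 48
‖A‖ = √60 = 7.746, ‖B‖ = √126 = 11.225
cos = 48/(√60·√126) = 48/√7560 = 0.5521

0.5521


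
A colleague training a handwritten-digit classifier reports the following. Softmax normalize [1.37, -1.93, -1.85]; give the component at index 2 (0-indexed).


Exponentials: e^1.37=3.9354, e^-1.93=0.1451, e^-1.85=0.1572
Sum = 4.2377
Softmax = [0.9286, 0.0343, 0.0371]
p[2] = 0.1572/4.2377 = 0.0371

0.0371


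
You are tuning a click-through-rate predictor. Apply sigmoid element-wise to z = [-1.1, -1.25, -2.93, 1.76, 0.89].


σ(-1.1) = 1/(1+e^1.1) = 0.2497
σ(-1.25) = 1/(1+e^1.25) = 0.2227
σ(-2.93) = 1/(1+e^2.93) = 0.0507
σ(1.76) = 1/(1+e^-1.76) = 0.8532
σ(0.89) = 1/(1+e^-0.89) = 0.7089
result = [0.2497, 0.2227, 0.0507, 0.8532, 0.7089]

[0.2497, 0.2227, 0.0507, 0.8532, 0.7089]


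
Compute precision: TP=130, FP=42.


Precision = TP/(TP+FP)
= 130/(130+42)
= 130/172 = 75.58%

75.58%


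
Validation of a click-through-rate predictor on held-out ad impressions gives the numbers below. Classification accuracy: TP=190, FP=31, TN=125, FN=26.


Accuracy = (TP+TN)/(TP+TN+FP+FN)
= (190+125)/(372)
= 315/372 = 84.68%

84.68%


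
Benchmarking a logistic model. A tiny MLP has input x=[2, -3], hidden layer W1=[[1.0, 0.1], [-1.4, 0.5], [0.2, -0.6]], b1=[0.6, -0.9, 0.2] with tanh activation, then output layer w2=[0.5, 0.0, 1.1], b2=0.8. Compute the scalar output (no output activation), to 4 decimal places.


z1[0] = (1.0)·(2) + (0.1)·(-3) + 0.6 = 2.3
z1[1] = (-1.4)·(2) + (0.5)·(-3) - 0.9 = -5.2
z1[2] = (0.2)·(2) + (-0.6)·(-3) + 0.2 = 2.4
h = tanh(z1) = [0.9801, -0.9999, 0.9837]
output = (0.5)·(0.9801) + (0.0)·(-0.9999) + (1.1)·(0.9837) + 0.8 = 2.3721

2.3721


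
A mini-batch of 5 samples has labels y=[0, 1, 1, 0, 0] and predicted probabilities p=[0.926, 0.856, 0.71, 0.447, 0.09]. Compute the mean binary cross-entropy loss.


L[0] = -ln(1-0.926) = -ln(0.074) = 2.6037
L[1] = -ln(0.856) = 0.1555
L[2] = -ln(0.71) = 0.3425
L[3] = -ln(1-0.447) = -ln(0.553) = 0.5924
L[4] = -ln(1-0.09) = -ln(0.91) = 0.0943
mean = (2.6037 + 0.1555 + 0.3425 + 0.5924 + 0.0943)/5 = 0.7577

0.7577


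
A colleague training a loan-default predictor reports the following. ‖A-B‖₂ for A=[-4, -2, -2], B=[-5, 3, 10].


d = √((-4+ 5)² + (-2-3)² + (-2-10)²)
  = √(1 + 25 + 144)
  = √170 = 13.0384

13.0384


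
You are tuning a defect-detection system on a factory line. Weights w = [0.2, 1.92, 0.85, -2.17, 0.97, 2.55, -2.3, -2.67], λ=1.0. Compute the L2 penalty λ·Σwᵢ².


‖w‖₂² = (0.2)² + (1.92)² + (0.85)² + (-2.17)² + (0.97)² + (2.55)² + (-2.3)² + (-2.67)²
     = 0.04 + 3.6864 + 0.7225 + 4.7089 + 0.9409 + 6.5025 + 5.29 + 7.1289
     = 29.0201
λ·‖w‖₂² = 1.0·29.0201 = 29.0201

29.0201


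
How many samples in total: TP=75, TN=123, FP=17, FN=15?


Total = TP + TN + FP + FN
= 75 + 123 + 17 + 15
= 230
(Predicted positive: 92, predicted negative: 138)

230


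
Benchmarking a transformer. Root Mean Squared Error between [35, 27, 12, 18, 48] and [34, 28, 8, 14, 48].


MSE = 34/5 = 6.8
RMSE = √(34/5) = 2.6077

2.6077


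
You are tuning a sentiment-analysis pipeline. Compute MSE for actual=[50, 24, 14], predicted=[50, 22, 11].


Squared errors: (50-50)²=0, (24-22)²=4, (14-11)²=9
Sum = 13
MSE = 13/3 = 13/3

13/3


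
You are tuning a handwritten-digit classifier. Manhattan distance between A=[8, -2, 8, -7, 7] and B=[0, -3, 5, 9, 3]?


d = |8-0| + |-2+ 3| + |8-5| + |-7-9| + |7-3|
  = 8 + 1 + 3 + 16 + 4
  = 32

32


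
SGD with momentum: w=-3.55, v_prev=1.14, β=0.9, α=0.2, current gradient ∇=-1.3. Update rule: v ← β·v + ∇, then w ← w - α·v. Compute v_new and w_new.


v_new = 0.9·1.14 - 1.3 = 1.026 - 1.3 = -0.274
w_new = -3.55 - 0.2·-0.274 = -3.55 + 0.0548 = -3.4952

v_new=-0.274, w_new=-3.4952


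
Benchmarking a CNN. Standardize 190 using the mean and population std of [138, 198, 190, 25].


μ = 137.75, σ = 69.0521
z = (190 - 137.75)/69.0521 = 0.7567

0.7567


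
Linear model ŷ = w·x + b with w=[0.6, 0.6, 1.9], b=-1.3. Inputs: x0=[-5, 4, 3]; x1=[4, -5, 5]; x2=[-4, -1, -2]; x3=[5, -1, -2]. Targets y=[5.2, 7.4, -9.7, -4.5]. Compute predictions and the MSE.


ŷ0 = (0.6)·(-5) + (0.6)·(4) + (1.9)·(3) - 1.3 = 3.8
ŷ1 = (0.6)·(4) + (0.6)·(-5) + (1.9)·(5) - 1.3 = 7.6
ŷ2 = (0.6)·(-4) + (0.6)·(-1) + (1.9)·(-2) - 1.3 = -8.1
ŷ3 = (0.6)·(5) + (0.6)·(-1) + (1.9)·(-2) - 1.3 = -2.7
errors² = [1.96, 0.04, 2.56, 3.24]
MSE = 7.8000/4 = 1.95

1.95


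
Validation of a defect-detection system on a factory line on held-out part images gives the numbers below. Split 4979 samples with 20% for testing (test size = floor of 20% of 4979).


Test = ⌊4979·20/100⌋ = 995
Train = 4979 - 995 = 3984

Train: 3984, Test: 995


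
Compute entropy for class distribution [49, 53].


Probabilities: [49/102, 53/102] ≈ [0.4804, 0.5196]
H = -((49/102)·log₂(49/102) + (53/102)·log₂(53/102))
  = 0.9989 bits

0.9989 bits


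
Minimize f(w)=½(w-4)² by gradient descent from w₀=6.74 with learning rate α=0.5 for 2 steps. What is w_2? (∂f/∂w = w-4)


step 1: grad = 6.74-4 = 2.74; w = 6.74 - 0.5·(2.74) = 5.37
step 2: grad = 5.37-4 = 1.37; w = 5.37 - 0.5·(1.37) = 4.685

4.685


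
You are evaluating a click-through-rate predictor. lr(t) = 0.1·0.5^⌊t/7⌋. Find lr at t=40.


n_drops = ⌊40/7⌋ = 5
lr = 0.1·0.5^5 = 0.1·0.03125 = 0.003125

0.003125


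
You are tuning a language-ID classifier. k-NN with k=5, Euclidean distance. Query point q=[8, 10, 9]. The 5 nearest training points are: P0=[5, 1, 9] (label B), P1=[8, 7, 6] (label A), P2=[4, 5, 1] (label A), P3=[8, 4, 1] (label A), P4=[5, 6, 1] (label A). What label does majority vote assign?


d(q,P0) = 9.4868  (label B)
d(q,P1) = 4.2426  (label A)
d(q,P2) = 10.247  (label A)
d(q,P3) = 10.0  (label A)
d(q,P4) = 9.434  (label A)
Votes: A=4, B=1
Majority → A

A


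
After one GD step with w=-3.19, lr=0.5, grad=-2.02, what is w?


w_new = w - α·∇
= -3.19 - 0.5·-2.02
= -3.19 + 1.01
= -2.18

-2.18


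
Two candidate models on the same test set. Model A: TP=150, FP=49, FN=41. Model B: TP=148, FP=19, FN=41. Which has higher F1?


Model A: P=150/199=0.7538, R=150/191=0.7853, F1=2PR/(P+R)=2TP/(2TP+FP+FN)=300/390=0.7692
Model B: P=148/167=0.8862, R=148/189=0.7831, F1=2PR/(P+R)=2TP/(2TP+FP+FN)=296/356=0.8315
0.7692 < 0.8315 → Model B

Model B


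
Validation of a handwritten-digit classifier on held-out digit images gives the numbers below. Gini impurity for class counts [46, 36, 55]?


Probabilities: [46/137, 36/137, 55/137] ≈ [0.3358, 0.2628, 0.4015]
Σpᵢ² = (2116 + 1296 + 3025)/137² = 6437/18769
Gini = 1 - Σpᵢ² = 1 - 6437/18769 = 0.657

0.657


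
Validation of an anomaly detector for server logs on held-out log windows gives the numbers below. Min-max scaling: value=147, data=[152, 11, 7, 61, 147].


min=7, max=152
(147-7)/(152-7) = 140/145 = 0.9655

0.9655


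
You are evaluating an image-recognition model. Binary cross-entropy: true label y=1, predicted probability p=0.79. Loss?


BCE = -[y·ln(p) + (1-y)·ln(1-p)]
= -1·ln(0.79) - 0
= -ln(0.79) = 0.2357

0.2357


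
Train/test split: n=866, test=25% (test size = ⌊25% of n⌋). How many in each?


Test = ⌊866·25/100⌋ = 216
Train = 866 - 216 = 650

Train: 650, Test: 216


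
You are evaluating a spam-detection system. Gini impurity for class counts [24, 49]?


Probabilities: [24/73, 49/73] ≈ [0.3288, 0.6712]
Σpᵢ² = (576 + 2401)/73² = 2977/5329
Gini = 1 - Σpᵢ² = 1 - 2977/5329 = 0.4414

0.4414


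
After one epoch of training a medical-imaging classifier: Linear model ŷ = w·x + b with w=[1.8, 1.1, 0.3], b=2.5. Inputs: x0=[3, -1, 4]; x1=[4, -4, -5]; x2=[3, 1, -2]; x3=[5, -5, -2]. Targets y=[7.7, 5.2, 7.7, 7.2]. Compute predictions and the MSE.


ŷ0 = (1.8)·(3) + (1.1)·(-1) + (0.3)·(4) + 2.5 = 8.0
ŷ1 = (1.8)·(4) + (1.1)·(-4) + (0.3)·(-5) + 2.5 = 3.8
ŷ2 = (1.8)·(3) + (1.1)·(1) + (0.3)·(-2) + 2.5 = 8.4
ŷ3 = (1.8)·(5) + (1.1)·(-5) + (0.3)·(-2) + 2.5 = 5.4
errors² = [0.09, 1.96, 0.49, 3.24]
MSE = 5.7800/4 = 1.445

1.445


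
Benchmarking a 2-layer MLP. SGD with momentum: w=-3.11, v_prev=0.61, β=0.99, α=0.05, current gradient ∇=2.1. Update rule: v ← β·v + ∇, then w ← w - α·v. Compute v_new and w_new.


v_new = 0.99·0.61 + 2.1 = 0.6039 + 2.1 = 2.7039
w_new = -3.11 - 0.05·2.7039 = -3.11 - 0.135195 = -3.245195

v_new=2.7039, w_new=-3.245195


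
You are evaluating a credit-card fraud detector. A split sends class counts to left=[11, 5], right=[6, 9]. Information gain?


Parent = [17, 14], H_parent = 0.9932
H_left = 0.896 (n=16), H_right = 0.971 (n=15)
H_children = (16/31)·0.896 + (15/31)·0.971 = 0.9323
IG = 0.9932 - 0.9323 = 0.0609

0.0609


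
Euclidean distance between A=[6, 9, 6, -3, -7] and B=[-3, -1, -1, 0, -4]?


d = √((6+ 3)² + (9+ 1)² + (6+ 1)² + (-3-0)² + (-7+ 4)²)
  = √(81 + 100 + 49 + 9 + 9)
  = √248 = 15.748

15.748


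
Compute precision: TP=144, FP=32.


Precision = TP/(TP+FP)
= 144/(144+32)
= 144/176 = 81.82%

81.82%


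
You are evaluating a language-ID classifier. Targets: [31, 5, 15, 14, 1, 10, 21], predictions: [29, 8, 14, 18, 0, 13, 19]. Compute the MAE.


Absolute errors: |31-29|=2, |5-8|=3, |15-14|=1, |14-18|=4, |1-0|=1, |10-13|=3, |21-19|=2
Sum = 16
MAE = 16/7 = 16/7

16/7


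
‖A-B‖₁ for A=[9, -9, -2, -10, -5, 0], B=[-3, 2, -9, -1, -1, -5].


d = |9+ 3| + |-9-2| + |-2+ 9| + |-10+ 1| + |-5+ 1| + |0+ 5|
  = 12 + 11 + 7 + 9 + 4 + 5
  = 48

48


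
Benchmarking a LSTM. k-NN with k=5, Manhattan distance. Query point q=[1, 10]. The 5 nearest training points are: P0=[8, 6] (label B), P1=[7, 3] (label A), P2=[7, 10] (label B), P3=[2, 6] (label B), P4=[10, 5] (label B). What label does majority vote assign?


d(q,P0) = 11  (label B)
d(q,P1) = 13  (label A)
d(q,P2) = 6  (label B)
d(q,P3) = 5  (label B)
d(q,P4) = 14  (label B)
Votes: A=1, B=4
Majority → B

B


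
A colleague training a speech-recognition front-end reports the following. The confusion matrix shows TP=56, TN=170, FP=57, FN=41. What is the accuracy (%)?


Accuracy = (TP+TN)/(TP+TN+FP+FN)
= (56+170)/(324)
= 226/324 = 69.75%

69.75%


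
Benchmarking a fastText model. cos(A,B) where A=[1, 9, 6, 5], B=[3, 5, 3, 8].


A·B = 1·3 + 9·5 + 6·3 + 5·8 = 106
‖A‖ = √143 = 11.9583, ‖B‖ = √107 = 10.3441
cos = 106/(√143·√107) = 106/√15301 = 0.8569

0.8569


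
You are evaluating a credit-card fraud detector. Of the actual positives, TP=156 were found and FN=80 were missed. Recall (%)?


Recall = TP/(TP+FN)
= 156/(156+80)
= 156/236 = 66.1%

66.1%


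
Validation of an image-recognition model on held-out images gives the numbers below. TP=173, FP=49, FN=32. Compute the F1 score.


Precision = 173/222 = 0.7793
Recall = 173/205 = 0.8439
F1 = 2·P·R/(P+R) = 2·TP/(2·TP+FP+FN) = 346/(346+49+32) = 346/427 = 0.8103

0.8103


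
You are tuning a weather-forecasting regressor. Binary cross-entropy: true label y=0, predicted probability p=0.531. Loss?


BCE = -[y·ln(p) + (1-y)·ln(1-p)]
= -0 - 1·ln(1-0.531)
= -ln(0.469) = 0.7572

0.7572


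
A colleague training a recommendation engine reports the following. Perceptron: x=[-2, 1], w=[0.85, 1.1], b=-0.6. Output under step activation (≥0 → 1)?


z = (-2)·(0.85) + (1)·(1.1) - 0.6
  = -1.2
step(z) = 0 (z<0)

0


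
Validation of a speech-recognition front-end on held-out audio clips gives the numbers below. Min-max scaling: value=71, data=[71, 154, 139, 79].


min=71, max=154
(71-71)/(154-71) = 0/83 = 0.0

0.0


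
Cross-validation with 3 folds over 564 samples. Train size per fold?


Fold size = 564/3 = 188
Training per fold = 564 - 188 = 376

376


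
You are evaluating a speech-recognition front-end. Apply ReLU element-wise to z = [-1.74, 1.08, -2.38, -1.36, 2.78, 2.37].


ReLU(-1.74) = max(0, -1.74) = 0.0
ReLU(1.08) = max(0, 1.08) = 1.08
ReLU(-2.38) = max(0, -2.38) = 0.0
ReLU(-1.36) = max(0, -1.36) = 0.0
ReLU(2.78) = max(0, 2.78) = 2.78
ReLU(2.37) = max(0, 2.37) = 2.37
result = [0.0, 1.08, 0.0, 0.0, 2.78, 2.37]

[0.0, 1.08, 0.0, 0.0, 2.78, 2.37]


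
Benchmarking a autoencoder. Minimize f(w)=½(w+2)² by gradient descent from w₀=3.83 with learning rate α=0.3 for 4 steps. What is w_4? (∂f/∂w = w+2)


step 1: grad = 3.83+2 = 5.83; w = 3.83 - 0.3·(5.83) = 2.081
step 2: grad = 2.081+2 = 4.081; w = 2.081 - 0.3·(4.081) = 0.8567
step 3: grad = 0.8567+2 = 2.8567; w = 0.8567 - 0.3·(2.8567) = -0.00031
step 4: grad = -0.00031+2 = 1.99969; w = -0.00031 - 0.3·(1.99969) = -0.600217

-0.600217


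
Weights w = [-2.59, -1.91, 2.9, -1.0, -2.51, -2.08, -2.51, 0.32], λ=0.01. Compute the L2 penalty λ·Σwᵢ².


‖w‖₂² = (-2.59)² + (-1.91)² + (2.9)² + (-1.0)² + (-2.51)² + (-2.08)² + (-2.51)² + (0.32)²
     = 6.7081 + 3.6481 + 8.41 + 1 + 6.3001 + 4.3264 + 6.3001 + 0.1024
     = 36.7952
λ·‖w‖₂² = 0.01·36.7952 = 0.367952

0.367952


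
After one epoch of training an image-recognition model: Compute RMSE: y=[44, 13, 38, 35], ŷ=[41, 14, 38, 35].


MSE = 10/4 = 2.5
RMSE = √(10/4) = 1.5811

1.5811


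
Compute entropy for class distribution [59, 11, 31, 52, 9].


Probabilities: [59/162, 11/162, 31/162, 52/162, 9/162] ≈ [0.3642, 0.0679, 0.1914, 0.321, 0.0556]
H = -((59/162)·log₂(59/162) + (11/162)·log₂(11/162) + (31/162)·log₂(31/162) + (52/162)·log₂(52/162) + (9/162)·log₂(9/162))
  = 2.0086 bits

2.0086 bits


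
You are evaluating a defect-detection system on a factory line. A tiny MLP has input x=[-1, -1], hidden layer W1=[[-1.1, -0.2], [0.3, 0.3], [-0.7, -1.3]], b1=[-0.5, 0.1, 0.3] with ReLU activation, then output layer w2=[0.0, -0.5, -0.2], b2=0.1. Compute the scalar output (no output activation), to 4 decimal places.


z1[0] = (-1.1)·(-1) + (-0.2)·(-1) - 0.5 = 0.8
z1[1] = (0.3)·(-1) + (0.3)·(-1) + 0.1 = -0.5
z1[2] = (-0.7)·(-1) + (-1.3)·(-1) + 0.3 = 2.3
h = ReLU(z1) = [0.8, 0.0, 2.3]
output = (0.0)·(0.8) + (-0.5)·(0.0) + (-0.2)·(2.3) + 0.1 = -0.36

-0.36


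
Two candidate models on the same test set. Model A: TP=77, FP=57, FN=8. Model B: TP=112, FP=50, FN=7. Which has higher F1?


Model A: P=77/134=0.5746, R=77/85=0.9059, F1=2PR/(P+R)=2TP/(2TP+FP+FN)=154/219=0.7032
Model B: P=112/162=0.6914, R=112/119=0.9412, F1=2PR/(P+R)=2TP/(2TP+FP+FN)=224/281=0.7972
0.7032 < 0.7972 → Model B

Model B


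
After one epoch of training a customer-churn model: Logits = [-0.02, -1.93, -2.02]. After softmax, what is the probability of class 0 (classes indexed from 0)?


Exponentials: e^-0.02=0.9802, e^-1.93=0.1451, e^-2.02=0.1327
Sum = 1.258
Softmax = [0.7792, 0.1154, 0.1054]
p[0] = 0.9802/1.258 = 0.7792

0.7792


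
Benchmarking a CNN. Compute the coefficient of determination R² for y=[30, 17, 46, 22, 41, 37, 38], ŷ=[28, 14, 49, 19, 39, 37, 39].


ȳ = 33
SS_res = Σ(y-ŷ)² = 36
SS_tot = Σ(y-ȳ)² = 660
R² = 1 - SS_res/SS_tot = 1 - 0.0545 = 0.9455

0.9455


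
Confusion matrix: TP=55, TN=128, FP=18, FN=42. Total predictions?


Total = TP + TN + FP + FN
= 55 + 128 + 18 + 42
= 243
(Predicted positive: 73, predicted negative: 170)

243


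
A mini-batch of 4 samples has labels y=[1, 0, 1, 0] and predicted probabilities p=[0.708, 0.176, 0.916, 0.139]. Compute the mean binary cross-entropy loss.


L[0] = -ln(0.708) = 0.3453
L[1] = -ln(1-0.176) = -ln(0.824) = 0.1936
L[2] = -ln(0.916) = 0.0877
L[3] = -ln(1-0.139) = -ln(0.861) = 0.1497
mean = (0.3453 + 0.1936 + 0.0877 + 0.1497)/4 = 0.1941

0.1941


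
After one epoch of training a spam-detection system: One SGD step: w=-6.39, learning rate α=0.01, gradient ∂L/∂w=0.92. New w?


w_new = w - α·∇
= -6.39 - 0.01·0.92
= -6.39 - 0.0092
= -6.3992

-6.3992


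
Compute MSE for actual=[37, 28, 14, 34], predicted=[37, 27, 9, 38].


Squared errors: (37-37)²=0, (28-27)²=1, (14-9)²=25, (34-38)²=16
Sum = 42
MSE = 42/4 = 21/2

21/2


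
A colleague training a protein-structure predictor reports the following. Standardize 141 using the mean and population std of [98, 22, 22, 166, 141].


μ = 89.8, σ = 59.4791
z = (141 - 89.8)/59.4791 = 0.8608

0.8608


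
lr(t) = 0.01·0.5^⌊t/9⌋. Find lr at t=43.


n_drops = ⌊43/9⌋ = 4
lr = 0.01·0.5^4 = 0.01·0.0625 = 0.000625

0.000625


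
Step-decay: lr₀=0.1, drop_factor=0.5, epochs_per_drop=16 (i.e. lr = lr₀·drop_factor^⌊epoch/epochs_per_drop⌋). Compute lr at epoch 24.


n_drops = ⌊24/16⌋ = 1
lr = 0.1·0.5^1 = 0.1·0.5 = 0.05

0.05


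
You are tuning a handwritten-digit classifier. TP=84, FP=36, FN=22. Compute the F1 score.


Precision = 84/120 = 0.7
Recall = 84/106 = 0.7925
F1 = 2·P·R/(P+R) = 2·TP/(2·TP+FP+FN) = 168/(168+36+22) = 168/226 = 0.7434

0.7434


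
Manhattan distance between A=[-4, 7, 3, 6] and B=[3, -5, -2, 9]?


d = |-4-3| + |7+ 5| + |3+ 2| + |6-9|
  = 7 + 12 + 5 + 3
  = 27

27


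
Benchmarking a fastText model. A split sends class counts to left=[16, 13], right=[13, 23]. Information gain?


Parent = [29, 36], H_parent = 0.9916
H_left = 0.9923 (n=29), H_right = 0.9436 (n=36)
H_children = (29/65)·0.9923 + (36/65)·0.9436 = 0.9653
IG = 0.9916 - 0.9653 = 0.0263

0.0263


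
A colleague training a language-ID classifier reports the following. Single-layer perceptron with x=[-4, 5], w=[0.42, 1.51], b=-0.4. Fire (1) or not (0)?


z = (-4)·(0.42) + (5)·(1.51) - 0.4
  = 5.47
step(z) = 1 (z≥0)

1


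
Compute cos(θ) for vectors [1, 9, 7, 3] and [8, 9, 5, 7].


A·B = 1·8 + 9·9 + 7·5 + 3·7 = 145
‖A‖ = √140 = 11.8322, ‖B‖ = √219 = 14.7986
cos = 145/(√140·√219) = 145/√30660 = 0.8281

0.8281


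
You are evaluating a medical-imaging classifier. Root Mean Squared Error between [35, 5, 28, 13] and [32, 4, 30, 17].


MSE = 30/4 = 7.5
RMSE = √(30/4) = 2.7386

2.7386


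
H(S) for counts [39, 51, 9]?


Probabilities: [39/99, 51/99, 9/99] ≈ [0.3939, 0.5152, 0.0909]
H = -((39/99)·log₂(39/99) + (51/99)·log₂(51/99) + (9/99)·log₂(9/99))
  = 1.3369 bits

1.3369 bits


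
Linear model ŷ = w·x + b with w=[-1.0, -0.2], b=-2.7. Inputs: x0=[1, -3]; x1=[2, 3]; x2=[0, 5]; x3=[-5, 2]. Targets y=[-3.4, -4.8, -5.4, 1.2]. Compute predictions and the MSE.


ŷ0 = (-1.0)·(1) + (-0.2)·(-3) - 2.7 = -3.1
ŷ1 = (-1.0)·(2) + (-0.2)·(3) - 2.7 = -5.3
ŷ2 = (-1.0)·(0) + (-0.2)·(5) - 2.7 = -3.7
ŷ3 = (-1.0)·(-5) + (-0.2)·(2) - 2.7 = 1.9
errors² = [0.09, 0.25, 2.89, 0.49]
MSE = 3.7200/4 = 0.93

0.93


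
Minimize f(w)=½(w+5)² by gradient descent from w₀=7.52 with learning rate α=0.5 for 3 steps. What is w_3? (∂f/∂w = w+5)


step 1: grad = 7.52+5 = 12.52; w = 7.52 - 0.5·(12.52) = 1.26
step 2: grad = 1.26+5 = 6.26; w = 1.26 - 0.5·(6.26) = -1.87
step 3: grad = -1.87+5 = 3.13; w = -1.87 - 0.5·(3.13) = -3.435

-3.435


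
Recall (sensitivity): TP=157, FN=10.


Recall = TP/(TP+FN)
= 157/(157+10)
= 157/167 = 94.01%

94.01%


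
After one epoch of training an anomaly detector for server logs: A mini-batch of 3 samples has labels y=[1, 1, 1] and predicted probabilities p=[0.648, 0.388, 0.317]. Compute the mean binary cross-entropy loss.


L[0] = -ln(0.648) = 0.4339
L[1] = -ln(0.388) = 0.9467
L[2] = -ln(0.317) = 1.1489
mean = (0.4339 + 0.9467 + 1.1489)/3 = 0.8432

0.8432


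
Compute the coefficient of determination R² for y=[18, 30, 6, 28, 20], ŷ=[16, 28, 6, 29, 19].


ȳ = 20.4
SS_res = Σ(y-ŷ)² = 10
SS_tot = Σ(y-ȳ)² = 363.2
R² = 1 - SS_res/SS_tot = 1 - 0.0275 = 0.9725

0.9725


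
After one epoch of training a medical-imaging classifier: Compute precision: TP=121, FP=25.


Precision = TP/(TP+FP)
= 121/(121+25)
= 121/146 = 82.88%

82.88%


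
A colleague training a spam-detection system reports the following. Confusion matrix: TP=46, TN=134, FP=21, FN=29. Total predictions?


Total = TP + TN + FP + FN
= 46 + 134 + 21 + 29
= 230
(Predicted positive: 67, predicted negative: 163)

230


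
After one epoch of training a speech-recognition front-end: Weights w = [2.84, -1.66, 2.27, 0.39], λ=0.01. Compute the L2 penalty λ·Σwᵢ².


‖w‖₂² = (2.84)² + (-1.66)² + (2.27)² + (0.39)²
     = 8.0656 + 2.7556 + 5.1529 + 0.1521
     = 16.1262
λ·‖w‖₂² = 0.01·16.1262 = 0.161262

0.161262


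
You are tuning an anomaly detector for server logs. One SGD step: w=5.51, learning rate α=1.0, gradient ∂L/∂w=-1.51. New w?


w_new = w - α·∇
= 5.51 - 1.0·-1.51
= 5.51 + 1.51
= 7.02

7.02


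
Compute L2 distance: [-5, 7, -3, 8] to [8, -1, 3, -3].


d = √((-5-8)² + (7+ 1)² + (-3-3)² + (8+ 3)²)
  = √(169 + 64 + 36 + 121)
  = √390 = 19.7484

19.7484


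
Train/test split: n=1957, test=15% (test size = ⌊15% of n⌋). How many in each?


Test = ⌊1957·15/100⌋ = 293
Train = 1957 - 293 = 1664

Train: 1664, Test: 293


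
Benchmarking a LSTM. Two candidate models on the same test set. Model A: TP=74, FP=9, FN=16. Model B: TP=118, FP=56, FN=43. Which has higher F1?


Model A: P=74/83=0.8916, R=74/90=0.8222, F1=2PR/(P+R)=2TP/(2TP+FP+FN)=148/173=0.8555
Model B: P=118/174=0.6782, R=118/161=0.7329, F1=2PR/(P+R)=2TP/(2TP+FP+FN)=236/335=0.7045
0.8555 > 0.7045 → Model A

Model A


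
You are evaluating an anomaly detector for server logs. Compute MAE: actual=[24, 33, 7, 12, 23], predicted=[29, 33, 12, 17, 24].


Absolute errors: |24-29|=5, |33-33|=0, |7-12|=5, |12-17|=5, |23-24|=1
Sum = 16
MAE = 16/5 = 16/5

16/5


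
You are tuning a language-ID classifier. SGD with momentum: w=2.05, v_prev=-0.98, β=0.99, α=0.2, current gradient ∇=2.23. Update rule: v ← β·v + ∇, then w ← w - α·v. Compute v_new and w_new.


v_new = 0.99·-0.98 + 2.23 = -0.9702 + 2.23 = 1.2598
w_new = 2.05 - 0.2·1.2598 = 2.05 - 0.25196 = 1.79804

v_new=1.2598, w_new=1.79804


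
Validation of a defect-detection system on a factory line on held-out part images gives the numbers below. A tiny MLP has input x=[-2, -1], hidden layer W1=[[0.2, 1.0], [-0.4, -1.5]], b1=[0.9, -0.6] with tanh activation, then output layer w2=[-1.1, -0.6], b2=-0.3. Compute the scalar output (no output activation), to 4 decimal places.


z1[0] = (0.2)·(-2) + (1.0)·(-1) + 0.9 = -0.5
z1[1] = (-0.4)·(-2) + (-1.5)·(-1) - 0.6 = 1.7
h = tanh(z1) = [-0.4621, 0.9354]
output = (-1.1)·(-0.4621) + (-0.6)·(0.9354) - 0.3 = -0.3529

-0.3529


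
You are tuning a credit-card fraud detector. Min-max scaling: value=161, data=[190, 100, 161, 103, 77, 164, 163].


min=77, max=190
(161-77)/(190-77) = 84/113 = 0.7434

0.7434


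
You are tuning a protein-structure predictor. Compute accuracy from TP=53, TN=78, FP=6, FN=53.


Accuracy = (TP+TN)/(TP+TN+FP+FN)
= (53+78)/(190)
= 131/190 = 68.95%

68.95%


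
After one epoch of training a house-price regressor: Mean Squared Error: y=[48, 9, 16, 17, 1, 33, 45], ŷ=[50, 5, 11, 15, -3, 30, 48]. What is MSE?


Squared errors: (48-50)²=4, (9-5)²=16, (16-11)²=25, (17-15)²=4, (1+ 3)²=16, (33-30)²=9, (45-48)²=9
Sum = 83
MSE = 83/7 = 83/7

83/7


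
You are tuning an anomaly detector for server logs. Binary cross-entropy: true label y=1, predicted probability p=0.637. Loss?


BCE = -[y·ln(p) + (1-y)·ln(1-p)]
= -1·ln(0.637) - 0
= -ln(0.637) = 0.451

0.451


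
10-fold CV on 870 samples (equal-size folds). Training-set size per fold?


Fold size = 870/10 = 87
Training per fold = 870 - 87 = 783

783


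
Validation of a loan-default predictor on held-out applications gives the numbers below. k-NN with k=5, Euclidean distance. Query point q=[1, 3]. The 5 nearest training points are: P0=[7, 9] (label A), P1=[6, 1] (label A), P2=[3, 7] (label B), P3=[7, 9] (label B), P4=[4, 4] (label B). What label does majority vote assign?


d(q,P0) = 8.4853  (label A)
d(q,P1) = 5.3852  (label A)
d(q,P2) = 4.4721  (label B)
d(q,P3) = 8.4853  (label B)
d(q,P4) = 3.1623  (label B)
Votes: A=2, B=3
Majority → B

B


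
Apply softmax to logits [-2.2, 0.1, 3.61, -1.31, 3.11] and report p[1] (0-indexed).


Exponentials: e^-2.2=0.1108, e^0.1=1.1052, e^3.61=36.9661, e^-1.31=0.2698, e^3.11=22.421
Sum = 60.8729
Softmax = [0.0018, 0.0182, 0.6073, 0.0044, 0.3683]
p[1] = 1.1052/60.8729 = 0.0182

0.0182


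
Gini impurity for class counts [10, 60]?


Probabilities: [10/70, 60/70] ≈ [0.1429, 0.8571]
Σpᵢ² = (100 + 3600)/70² = 3700/4900
Gini = 1 - Σpᵢ² = 1 - 3700/4900 = 0.2449

0.2449


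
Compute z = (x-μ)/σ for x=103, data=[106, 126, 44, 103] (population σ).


μ = 94.75, σ = 30.6054
z = (103 - 94.75)/30.6054 = 0.2696

0.2696


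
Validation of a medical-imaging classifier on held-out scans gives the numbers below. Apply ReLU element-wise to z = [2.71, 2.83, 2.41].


ReLU(2.71) = max(0, 2.71) = 2.71
ReLU(2.83) = max(0, 2.83) = 2.83
ReLU(2.41) = max(0, 2.41) = 2.41
result = [2.71, 2.83, 2.41]

[2.71, 2.83, 2.41]


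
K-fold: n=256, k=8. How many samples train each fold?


Fold size = 256/8 = 32
Training per fold = 256 - 32 = 224

224


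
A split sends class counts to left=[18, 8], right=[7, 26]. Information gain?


Parent = [25, 34], H_parent = 0.9831
H_left = 0.8905 (n=26), H_right = 0.7455 (n=33)
H_children = (26/59)·0.8905 + (33/59)·0.7455 = 0.8094
IG = 0.9831 - 0.8094 = 0.1737

0.1737


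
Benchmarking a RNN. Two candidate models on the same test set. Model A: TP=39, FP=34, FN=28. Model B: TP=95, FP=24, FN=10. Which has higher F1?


Model A: P=39/73=0.5342, R=39/67=0.5821, F1=2PR/(P+R)=2TP/(2TP+FP+FN)=78/140=0.5571
Model B: P=95/119=0.7983, R=95/105=0.9048, F1=2PR/(P+R)=2TP/(2TP+FP+FN)=190/224=0.8482
0.5571 < 0.8482 → Model B

Model B


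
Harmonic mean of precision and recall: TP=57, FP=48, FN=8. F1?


Precision = 57/105 = 0.5429
Recall = 57/65 = 0.8769
F1 = 2·P·R/(P+R) = 2·TP/(2·TP+FP+FN) = 114/(114+48+8) = 114/170 = 0.6706

0.6706


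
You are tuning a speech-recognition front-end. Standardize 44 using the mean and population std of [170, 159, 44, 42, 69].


μ = 96.8, σ = 56.1975
z = (44 - 96.8)/56.1975 = -0.9395

-0.9395


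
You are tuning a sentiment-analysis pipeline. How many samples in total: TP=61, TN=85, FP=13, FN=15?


Total = TP + TN + FP + FN
= 61 + 85 + 13 + 15
= 174
(Predicted positive: 74, predicted negative: 100)

174


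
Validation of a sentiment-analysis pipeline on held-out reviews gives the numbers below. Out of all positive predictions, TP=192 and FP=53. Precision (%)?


Precision = TP/(TP+FP)
= 192/(192+53)
= 192/245 = 78.37%

78.37%


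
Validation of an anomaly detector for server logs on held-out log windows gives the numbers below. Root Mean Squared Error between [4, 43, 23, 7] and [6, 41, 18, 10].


MSE = 42/4 = 10.5
RMSE = √(42/4) = 3.2404

3.2404


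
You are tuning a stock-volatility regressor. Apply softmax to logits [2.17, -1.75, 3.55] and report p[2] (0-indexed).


Exponentials: e^2.17=8.7583, e^-1.75=0.1738, e^3.55=34.8133
Sum = 43.7454
Softmax = [0.2002, 0.004, 0.7958]
p[2] = 34.8133/43.7454 = 0.7958

0.7958


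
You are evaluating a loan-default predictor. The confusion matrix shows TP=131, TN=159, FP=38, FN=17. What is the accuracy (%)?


Accuracy = (TP+TN)/(TP+TN+FP+FN)
= (131+159)/(345)
= 290/345 = 84.06%

84.06%


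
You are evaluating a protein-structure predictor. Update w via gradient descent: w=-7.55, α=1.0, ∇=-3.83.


w_new = w - α·∇
= -7.55 - 1.0·-3.83
= -7.55 + 3.83
= -3.72

-3.72


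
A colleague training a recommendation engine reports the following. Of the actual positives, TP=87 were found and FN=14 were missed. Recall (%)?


Recall = TP/(TP+FN)
= 87/(87+14)
= 87/101 = 86.14%

86.14%


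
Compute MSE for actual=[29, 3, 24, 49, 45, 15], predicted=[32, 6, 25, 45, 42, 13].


Squared errors: (29-32)²=9, (3-6)²=9, (24-25)²=1, (49-45)²=16, (45-42)²=9, (15-13)²=4
Sum = 48
MSE = 48/6 = 8

8


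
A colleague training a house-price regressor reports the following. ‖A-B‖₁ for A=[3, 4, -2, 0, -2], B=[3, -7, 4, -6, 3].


d = |3-3| + |4+ 7| + |-2-4| + |0+ 6| + |-2-3|
  = 0 + 11 + 6 + 6 + 5
  = 28

28


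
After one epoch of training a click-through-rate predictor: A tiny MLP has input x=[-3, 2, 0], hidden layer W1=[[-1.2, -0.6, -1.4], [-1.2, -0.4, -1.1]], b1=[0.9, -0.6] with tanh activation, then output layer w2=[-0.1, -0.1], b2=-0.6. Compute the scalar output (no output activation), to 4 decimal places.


z1[0] = (-1.2)·(-3) + (-0.6)·(2) + (-1.4)·(0) + 0.9 = 3.3
z1[1] = (-1.2)·(-3) + (-0.4)·(2) + (-1.1)·(0) - 0.6 = 2.2
h = tanh(z1) = [0.9973, 0.9757]
output = (-0.1)·(0.9973) + (-0.1)·(0.9757) - 0.6 = -0.7973

-0.7973


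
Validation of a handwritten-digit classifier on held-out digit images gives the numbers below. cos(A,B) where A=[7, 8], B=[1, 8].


A·B = 7·1 + 8·8 = 71
‖A‖ = √113 = 10.6301, ‖B‖ = √65 = 8.0623
cos = 71/(√113·√65) = 71/√7345 = 0.8284

0.8284


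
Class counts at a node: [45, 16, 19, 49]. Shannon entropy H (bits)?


Probabilities: [45/129, 16/129, 19/129, 49/129] ≈ [0.3488, 0.124, 0.1473, 0.3798]
H = -((45/129)·log₂(45/129) + (16/129)·log₂(16/129) + (19/129)·log₂(19/129) + (49/129)·log₂(49/129))
  = 1.841 bits

1.841 bits


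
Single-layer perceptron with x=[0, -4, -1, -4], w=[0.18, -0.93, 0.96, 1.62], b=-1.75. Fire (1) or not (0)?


z = (0)·(0.18) + (-4)·(-0.93) + (-1)·(0.96) + (-4)·(1.62) - 1.75
  = -5.47
step(z) = 0 (z<0)

0


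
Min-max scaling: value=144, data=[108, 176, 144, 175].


min=108, max=176
(144-108)/(176-108) = 36/68 = 0.5294

0.5294


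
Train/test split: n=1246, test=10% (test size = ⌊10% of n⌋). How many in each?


Test = ⌊1246·10/100⌋ = 124
Train = 1246 - 124 = 1122

Train: 1122, Test: 124


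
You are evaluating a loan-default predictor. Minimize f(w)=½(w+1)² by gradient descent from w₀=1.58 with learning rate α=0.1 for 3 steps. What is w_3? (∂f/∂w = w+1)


step 1: grad = 1.58+1 = 2.58; w = 1.58 - 0.1·(2.58) = 1.322
step 2: grad = 1.322+1 = 2.322; w = 1.322 - 0.1·(2.322) = 1.0898
step 3: grad = 1.0898+1 = 2.0898; w = 1.0898 - 0.1·(2.0898) = 0.88082

0.88082


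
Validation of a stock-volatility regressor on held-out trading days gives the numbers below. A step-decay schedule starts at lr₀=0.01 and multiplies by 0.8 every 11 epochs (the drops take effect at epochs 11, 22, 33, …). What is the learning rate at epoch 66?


n_drops = ⌊66/11⌋ = 6
lr = 0.01·0.8^6 = 0.01·0.262144 = 0.00262144

0.00262144


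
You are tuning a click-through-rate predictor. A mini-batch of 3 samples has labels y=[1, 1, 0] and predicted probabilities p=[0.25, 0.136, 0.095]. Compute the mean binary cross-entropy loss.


L[0] = -ln(0.25) = 1.3863
L[1] = -ln(0.136) = 1.9951
L[2] = -ln(1-0.095) = -ln(0.905) = 0.0998
mean = (1.3863 + 1.9951 + 0.0998)/3 = 1.1604

1.1604


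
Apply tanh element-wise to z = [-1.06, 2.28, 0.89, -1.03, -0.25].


tanh(-1.06) = -0.7857
tanh(2.28) = 0.9793
tanh(0.89) = 0.7114
tanh(-1.03) = -0.7739
tanh(-0.25) = -0.2449
result = [-0.7857, 0.9793, 0.7114, -0.7739, -0.2449]

[-0.7857, 0.9793, 0.7114, -0.7739, -0.2449]


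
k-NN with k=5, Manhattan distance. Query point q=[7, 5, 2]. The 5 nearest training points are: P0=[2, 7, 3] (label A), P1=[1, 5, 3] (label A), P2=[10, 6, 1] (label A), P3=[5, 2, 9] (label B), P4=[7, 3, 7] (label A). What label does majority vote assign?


d(q,P0) = 8  (label A)
d(q,P1) = 7  (label A)
d(q,P2) = 5  (label A)
d(q,P3) = 12  (label B)
d(q,P4) = 7  (label A)
Votes: A=4, B=1
Majority → A

A


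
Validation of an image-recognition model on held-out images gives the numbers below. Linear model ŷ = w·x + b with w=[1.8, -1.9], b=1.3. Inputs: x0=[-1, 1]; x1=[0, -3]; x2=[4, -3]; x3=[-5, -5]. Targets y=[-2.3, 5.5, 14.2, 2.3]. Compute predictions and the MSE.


ŷ0 = (1.8)·(-1) + (-1.9)·(1) + 1.3 = -2.4
ŷ1 = (1.8)·(0) + (-1.9)·(-3) + 1.3 = 7.0
ŷ2 = (1.8)·(4) + (-1.9)·(-3) + 1.3 = 14.2
ŷ3 = (1.8)·(-5) + (-1.9)·(-5) + 1.3 = 1.8
errors² = [0.01, 2.25, 0.0, 0.25]
MSE = 2.5100/4 = 0.6275

0.6275


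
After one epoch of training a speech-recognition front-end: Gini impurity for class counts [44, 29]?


Probabilities: [44/73, 29/73] ≈ [0.6027, 0.3973]
Σpᵢ² = (1936 + 841)/73² = 2777/5329
Gini = 1 - Σpᵢ² = 1 - 2777/5329 = 0.4789

0.4789


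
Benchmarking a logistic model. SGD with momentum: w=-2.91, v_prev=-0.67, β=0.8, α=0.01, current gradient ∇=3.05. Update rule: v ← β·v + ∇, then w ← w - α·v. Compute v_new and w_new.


v_new = 0.8·-0.67 + 3.05 = -0.536 + 3.05 = 2.514
w_new = -2.91 - 0.01·2.514 = -2.91 - 0.02514 = -2.93514

v_new=2.514, w_new=-2.93514


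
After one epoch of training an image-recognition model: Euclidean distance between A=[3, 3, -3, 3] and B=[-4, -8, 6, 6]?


d = √((3+ 4)² + (3+ 8)² + (-3-6)² + (3-6)²)
  = √(49 + 121 + 81 + 9)
  = √260 = 16.1245

16.1245


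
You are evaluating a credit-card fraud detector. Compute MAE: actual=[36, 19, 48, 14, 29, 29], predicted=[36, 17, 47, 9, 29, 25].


Absolute errors: |36-36|=0, |19-17|=2, |48-47|=1, |14-9|=5, |29-29|=0, |29-25|=4
Sum = 12
MAE = 12/6 = 2

2


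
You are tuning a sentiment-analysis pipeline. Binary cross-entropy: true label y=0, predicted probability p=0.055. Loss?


BCE = -[y·ln(p) + (1-y)·ln(1-p)]
= -0 - 1·ln(1-0.055)
= -ln(0.945) = 0.0566

0.0566


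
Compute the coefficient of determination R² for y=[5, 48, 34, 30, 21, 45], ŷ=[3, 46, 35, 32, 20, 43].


ȳ = 30.5
SS_res = Σ(y-ŷ)² = 18
SS_tot = Σ(y-ȳ)² = 1269.5
R² = 1 - SS_res/SS_tot = 1 - 0.0142 = 0.9858

0.9858


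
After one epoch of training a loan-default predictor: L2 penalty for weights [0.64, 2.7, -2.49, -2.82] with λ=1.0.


‖w‖₂² = (0.64)² + (2.7)² + (-2.49)² + (-2.82)²
     = 0.4096 + 7.29 + 6.2001 + 7.9524
     = 21.8521
λ·‖w‖₂² = 1.0·21.8521 = 21.8521

21.8521
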